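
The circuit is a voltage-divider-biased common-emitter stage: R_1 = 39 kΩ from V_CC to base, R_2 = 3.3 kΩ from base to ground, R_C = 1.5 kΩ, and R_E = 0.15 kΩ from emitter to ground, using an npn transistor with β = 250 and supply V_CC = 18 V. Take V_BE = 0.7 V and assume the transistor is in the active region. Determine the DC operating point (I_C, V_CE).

I_C ≈ 4.3 mA, V_CE ≈ 11 V

Thevenize the base divider: V_Th = V_CC·R_2/(R_1+R_2) = 18×3.3/42.3 = 1.4 V, R_Th = R_1‖R_2 = 3.04 kΩ.
Base-emitter loop: V_Th = I_B·R_Th + V_BE + (β+1)I_B·R_E, so I_B = (1.4 − 0.7) / (3.04 + 251×0.15) = 0.0173 mA.
I_C = β·I_B = 250×0.0173 = 4.33 mA, and I_E = (β+1)I_B = 4.34 mA.
V_CE = V_CC − I_C·R_C − I_E·R_E = 18 − 4.33×1.5 − 4.34×0.15 = 10.9 V.
V_CE = 10.9 V > 0.2 V confirms active-region operation.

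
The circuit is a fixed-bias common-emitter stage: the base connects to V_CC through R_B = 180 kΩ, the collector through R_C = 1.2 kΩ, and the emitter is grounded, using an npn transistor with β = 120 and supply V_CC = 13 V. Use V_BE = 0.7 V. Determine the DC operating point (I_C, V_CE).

Base loop: V_CC = I_B·R_B + V_BE, so I_B = (13 − 0.7)/180 kΩ = 0.0683 mA.
In the active region I_C = β·I_B = 120 × 0.0683 = 8.2 mA.
Collector loop: V_CE = V_CC − I_C·R_C = 13 − 8.2×1.2 = 3.16 V.
Since V_CE = 3.16 V > V_CE(sat) ≈ 0.2 V, the transistor is in the active region as assumed.

I_C ≈ 8.2 mA, V_CE ≈ 3.2 V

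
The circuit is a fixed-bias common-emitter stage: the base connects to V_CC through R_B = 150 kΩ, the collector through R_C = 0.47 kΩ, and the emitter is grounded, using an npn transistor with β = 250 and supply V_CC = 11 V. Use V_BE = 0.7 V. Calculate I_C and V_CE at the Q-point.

Base loop: V_CC = I_B·R_B + V_BE, so I_B = (11 − 0.7)/150 kΩ = 0.0687 mA.
In the active region I_C = β·I_B = 250 × 0.0687 = 17.2 mA.
Collector loop: V_CE = V_CC − I_C·R_C = 11 − 17.2×0.47 = 2.93 V.
Since V_CE = 2.93 V > V_CE(sat) ≈ 0.2 V, the transistor is in the active region as assumed.

I_C ≈ 17 mA, V_CE ≈ 2.9 V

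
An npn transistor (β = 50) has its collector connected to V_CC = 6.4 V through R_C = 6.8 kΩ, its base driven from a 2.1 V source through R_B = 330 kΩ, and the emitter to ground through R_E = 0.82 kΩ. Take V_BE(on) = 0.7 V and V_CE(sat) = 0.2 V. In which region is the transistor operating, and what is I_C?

Assume active. Base-emitter loop: I_B = (V_BB − V_BE)/(R_B + (β+1)R_E) = (2.1 − 0.7)/(330 + 51×0.82) = 0.00377 mA.
I_C = β·I_B = 50×0.00377 = 0.188 mA.
V_CE = V_CC − I_C·R_C − I_E·R_E = 6.4 − 0.188×6.8 − 0.192×0.82 = 4.96 V > V_CE(sat), so the active-region assumption holds.

active; I_C ≈ 0.19 mA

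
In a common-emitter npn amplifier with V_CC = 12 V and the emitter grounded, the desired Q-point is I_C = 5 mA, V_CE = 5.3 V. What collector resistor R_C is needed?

R_C ≈ 1.3 kΩ

Collector loop: V_CC = I_C·R_C + V_CE.
R_C = (V_CC − V_CE)/I_C = (12 − 5.3)/5 = 1.34 kΩ.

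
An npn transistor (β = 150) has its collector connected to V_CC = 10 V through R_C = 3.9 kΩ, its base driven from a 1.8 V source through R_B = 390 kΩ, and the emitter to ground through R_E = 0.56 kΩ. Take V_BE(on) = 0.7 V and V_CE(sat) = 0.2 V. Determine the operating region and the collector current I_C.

active; I_C ≈ 0.35 mA

Assume active. Base-emitter loop: I_B = (V_BB − V_BE)/(R_B + (β+1)R_E) = (1.8 − 0.7)/(390 + 151×0.56) = 0.00232 mA.
I_C = β·I_B = 150×0.00232 = 0.348 mA.
V_CE = V_CC − I_C·R_C − I_E·R_E = 10 − 0.348×3.9 − 0.35×0.56 = 8.45 V > V_CE(sat), so the active-region assumption holds.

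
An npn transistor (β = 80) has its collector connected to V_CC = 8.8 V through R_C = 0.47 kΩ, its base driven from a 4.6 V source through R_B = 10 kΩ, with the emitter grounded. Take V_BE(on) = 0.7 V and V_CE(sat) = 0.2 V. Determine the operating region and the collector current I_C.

saturation; I_C ≈ 18 mA

Assume active: I_B = (4.6 − 0.7)/10 = 0.39 mA, giving I_C = β·I_B = 31.2 mA.
But then V_CE = 8.8 − 31.2×0.47 = -5.86 V < V_CE(sat) = 0.2 V — impossible in the active region.
So the transistor is saturated. With V_CE = 0.2 V, I_C = (V_CC − 0.2)/R_C = 8.6/0.47 = 18.3 mA.
Check: β·I_B = 31.2 mA > I_C = 18.3 mA, confirming saturation.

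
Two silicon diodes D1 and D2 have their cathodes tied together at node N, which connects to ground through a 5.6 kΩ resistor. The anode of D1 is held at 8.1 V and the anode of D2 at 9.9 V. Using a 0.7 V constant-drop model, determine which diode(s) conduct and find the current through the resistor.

Only D2 conducts; I_R ≈ 1.6 mA

Assume both conduct. Then node N would need to be at both 8.1−0.7 = 7.4 V and 9.9−0.7 = 9.2 V, which is impossible.
Assume only D2 conducts: V_N = 9.9 − 0.7 = 9.2 V, so I_R = 9.2/5.6 = 1.64 mA.
Check D1: its anode-to-cathode voltage is 8.1 − 9.2 = -1.1 V < 0.7 V, so it is off. The assumption is consistent.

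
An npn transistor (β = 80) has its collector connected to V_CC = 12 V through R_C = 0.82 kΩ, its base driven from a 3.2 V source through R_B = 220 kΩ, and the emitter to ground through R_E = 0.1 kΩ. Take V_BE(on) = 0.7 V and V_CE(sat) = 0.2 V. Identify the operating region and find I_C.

active; I_C ≈ 0.88 mA

Assume active. Base-emitter loop: I_B = (V_BB − V_BE)/(R_B + (β+1)R_E) = (3.2 − 0.7)/(220 + 81×0.1) = 0.011 mA.
I_C = β·I_B = 80×0.011 = 0.877 mA.
V_CE = V_CC − I_C·R_C − I_E·R_E = 12 − 0.877×0.82 − 0.888×0.1 = 11.2 V > V_CE(sat), so the active-region assumption holds.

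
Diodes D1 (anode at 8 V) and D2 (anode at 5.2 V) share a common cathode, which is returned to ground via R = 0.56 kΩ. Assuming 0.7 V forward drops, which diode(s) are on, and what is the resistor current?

Only D1 conducts; I_R ≈ 13 mA

Assume both conduct. Then node N would need to be at both 8−0.7 = 7.3 V and 5.2−0.7 = 4.5 V, which is impossible.
Assume only D1 conducts: V_N = 8 − 0.7 = 7.3 V, so I_R = 7.3/0.56 = 13 mA.
Check D2: its anode-to-cathode voltage is 5.2 − 7.3 = -2.1 V < 0.7 V, so it is off. The assumption is consistent.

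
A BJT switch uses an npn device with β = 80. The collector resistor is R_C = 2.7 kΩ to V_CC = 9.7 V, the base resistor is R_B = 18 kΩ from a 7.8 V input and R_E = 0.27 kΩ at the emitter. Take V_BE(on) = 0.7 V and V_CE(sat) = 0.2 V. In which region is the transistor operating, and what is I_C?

saturation; I_C ≈ 3.2 mA

Assume active: I_B = (7.8 − 0.7)/(18 + 81×0.27) = 0.178 mA, I_C = β·I_B = 14.2 mA.
Then V_CE = 9.7 − 14.2×2.7 − 14.4×0.27 = -32.7 V < 0.2 V — the active assumption fails.
Re-solve with V_CE = 0.2 V. KCL at the emitter: V_E/R_E = (V_BB−0.7−V_E)/R_B + (V_CC−0.2−V_E)/R_C, giving V_E = 0.948 V.
I_C = (V_CC − 0.2 − V_E)/R_C = (9.5 − 0.948)/2.7 = 3.17 mA.
Check: I_B = (7.1 − 0.948)/18 = 0.342 mA, and β·I_B = 27.3 mA > I_C, confirming saturation.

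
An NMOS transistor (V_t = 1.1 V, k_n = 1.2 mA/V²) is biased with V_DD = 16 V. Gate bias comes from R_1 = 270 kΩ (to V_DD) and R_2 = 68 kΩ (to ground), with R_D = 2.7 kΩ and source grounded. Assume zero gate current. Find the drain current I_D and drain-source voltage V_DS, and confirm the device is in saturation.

V_G = V_DD·R_2/(R_1+R_2) = 16×68/338 = 3.22 V. With the source grounded, V_GS = V_G = 3.22 V.
Assume saturation: I_D = (k_n/2)(V_GS − V_t)² = (1.2/2)×(3.22 − 1.1)² = 0.6×2.12² = 2.69 mA.
V_DS = V_DD − I_D·R_D = 16 − 2.69×2.7 = 8.73 V.
Saturation requires V_DS ≥ V_GS − V_t = 2.12 V; 8.73 ≥ 2.12 ✓.

I_D ≈ 2.7 mA, V_DS ≈ 8.7 V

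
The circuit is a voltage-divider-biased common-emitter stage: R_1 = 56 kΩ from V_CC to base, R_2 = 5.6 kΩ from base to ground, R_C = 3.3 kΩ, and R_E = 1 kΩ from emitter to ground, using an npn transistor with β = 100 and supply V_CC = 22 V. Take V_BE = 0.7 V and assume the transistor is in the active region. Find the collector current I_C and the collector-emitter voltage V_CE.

Thevenize the base divider: V_Th = V_CC·R_2/(R_1+R_2) = 22×5.6/61.6 = 2 V, R_Th = R_1‖R_2 = 5.09 kΩ.
Base-emitter loop: V_Th = I_B·R_Th + V_BE + (β+1)I_B·R_E, so I_B = (2 − 0.7) / (5.09 + 101×1) = 0.0123 mA.
I_C = β·I_B = 100×0.0123 = 1.23 mA, and I_E = (β+1)I_B = 1.24 mA.
V_CE = V_CC − I_C·R_C − I_E·R_E = 22 − 1.23×3.3 − 1.24×1 = 16.7 V.
V_CE = 16.7 V > 0.2 V confirms active-region operation.

I_C ≈ 1.2 mA, V_CE ≈ 17 V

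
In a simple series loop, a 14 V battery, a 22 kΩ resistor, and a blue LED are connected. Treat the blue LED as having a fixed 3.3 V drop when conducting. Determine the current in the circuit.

I ≈ 0.49 mA

KVL around the loop: 14 = V_D + I·R = 3.3 + I × 22 kΩ.
So I = (14 − 3.3) / 22 kΩ = 10.7 / 22 = 0.486 mA.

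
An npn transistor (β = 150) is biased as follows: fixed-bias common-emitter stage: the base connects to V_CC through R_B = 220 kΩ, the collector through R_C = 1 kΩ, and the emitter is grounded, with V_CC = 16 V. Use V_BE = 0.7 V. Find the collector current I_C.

I_C ≈ 10 mA

Base loop: V_CC = I_B·R_B + V_BE, so I_B = (16 − 0.7)/220 kΩ = 0.0695 mA.
In the active region I_C = β·I_B = 150 × 0.0695 = 10.4 mA.
Collector loop: V_CE = V_CC − I_C·R_C = 16 − 10.4×1 = 5.57 V.
Since V_CE = 5.57 V > V_CE(sat) ≈ 0.2 V, the transistor is in the active region as assumed.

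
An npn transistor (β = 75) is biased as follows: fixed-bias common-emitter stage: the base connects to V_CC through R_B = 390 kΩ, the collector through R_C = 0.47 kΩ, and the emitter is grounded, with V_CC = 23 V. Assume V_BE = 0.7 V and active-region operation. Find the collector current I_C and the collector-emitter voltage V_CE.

Base loop: V_CC = I_B·R_B + V_BE, so I_B = (23 − 0.7)/390 kΩ = 0.0572 mA.
In the active region I_C = β·I_B = 75 × 0.0572 = 4.29 mA.
Collector loop: V_CE = V_CC − I_C·R_C = 23 − 4.29×0.47 = 21 V.
Since V_CE = 21 V > V_CE(sat) ≈ 0.2 V, the transistor is in the active region as assumed.

I_C ≈ 4.3 mA, V_CE ≈ 21 V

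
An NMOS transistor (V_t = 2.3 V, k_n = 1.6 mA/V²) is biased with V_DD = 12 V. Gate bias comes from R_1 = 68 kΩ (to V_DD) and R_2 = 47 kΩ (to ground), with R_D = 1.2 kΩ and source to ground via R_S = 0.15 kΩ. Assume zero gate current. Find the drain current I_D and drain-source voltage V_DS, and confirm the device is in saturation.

V_G = V_DD·R_2/(R_1+R_2) = 12×47/115 = 4.9 V.
Assume saturation: I_D = (k_n/2)(V_GS − V_t)² with V_GS = V_G − I_D·R_S = 4.9 − 0.15·I_D.
Substituting gives 0.018·I_D² − 1.63·I_D + 5.43 = 0, with roots I_D = 3.47 or 86.8 mA.
The root I_D = 86.8 mA gives V_GS = -8.12 V ≤ V_t, so take I_D = 3.47 mA.
Then V_GS = 4.38 V and V_DS = V_DD − I_D(R_D+R_S) = 12 − 3.47×1.35 = 7.31 V.
Saturation requires V_DS ≥ V_GS − V_t = 2.08 V; 7.31 ≥ 2.08 ✓.

I_D ≈ 3.5 mA, V_DS ≈ 7.3 V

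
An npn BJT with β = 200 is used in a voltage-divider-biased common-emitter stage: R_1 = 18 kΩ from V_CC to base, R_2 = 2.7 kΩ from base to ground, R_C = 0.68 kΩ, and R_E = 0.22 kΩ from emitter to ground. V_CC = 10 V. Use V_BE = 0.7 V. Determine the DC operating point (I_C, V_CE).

Thevenize the base divider: V_Th = V_CC·R_2/(R_1+R_2) = 10×2.7/20.7 = 1.3 V, R_Th = R_1‖R_2 = 2.35 kΩ.
Base-emitter loop: V_Th = I_B·R_Th + V_BE + (β+1)I_B·R_E, so I_B = (1.3 − 0.7) / (2.35 + 201×0.22) = 0.013 mA.
I_C = β·I_B = 200×0.013 = 2.6 mA, and I_E = (β+1)I_B = 2.61 mA.
V_CE = V_CC − I_C·R_C − I_E·R_E = 10 − 2.6×0.68 − 2.61×0.22 = 7.66 V.
V_CE = 7.66 V > 0.2 V confirms active-region operation.

I_C ≈ 2.6 mA, V_CE ≈ 7.7 V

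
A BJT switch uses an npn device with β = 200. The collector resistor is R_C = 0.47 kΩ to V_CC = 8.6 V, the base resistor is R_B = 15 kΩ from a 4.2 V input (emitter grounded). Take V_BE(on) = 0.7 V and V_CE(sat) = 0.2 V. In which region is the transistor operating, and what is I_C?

saturation; I_C ≈ 18 mA

Assume active: I_B = (4.2 − 0.7)/15 = 0.233 mA, giving I_C = β·I_B = 46.7 mA.
But then V_CE = 8.6 − 46.7×0.47 = -13.3 V < V_CE(sat) = 0.2 V — impossible in the active region.
So the transistor is saturated. With V_CE = 0.2 V, I_C = (V_CC − 0.2)/R_C = 8.4/0.47 = 17.9 mA.
Check: β·I_B = 46.7 mA > I_C = 17.9 mA, confirming saturation.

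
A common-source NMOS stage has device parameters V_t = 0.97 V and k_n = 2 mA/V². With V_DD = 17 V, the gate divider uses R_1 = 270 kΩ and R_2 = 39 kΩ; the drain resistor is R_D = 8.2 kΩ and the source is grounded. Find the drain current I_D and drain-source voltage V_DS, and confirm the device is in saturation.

I_D ≈ 1.4 mA, V_DS ≈ 5.7 V

V_G = V_DD·R_2/(R_1+R_2) = 17×39/309 = 2.15 V. With the source grounded, V_GS = V_G = 2.15 V.
Assume saturation: I_D = (k_n/2)(V_GS − V_t)² = (2/2)×(2.15 − 0.97)² = 1×1.18² = 1.38 mA.
V_DS = V_DD − I_D·R_D = 17 − 1.38×8.2 = 5.67 V.
Saturation requires V_DS ≥ V_GS − V_t = 1.18 V; 5.67 ≥ 1.18 ✓.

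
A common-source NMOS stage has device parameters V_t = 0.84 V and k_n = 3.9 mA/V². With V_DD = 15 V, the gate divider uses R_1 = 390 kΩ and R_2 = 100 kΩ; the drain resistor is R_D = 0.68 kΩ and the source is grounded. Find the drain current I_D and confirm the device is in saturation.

I_D ≈ 9.6 mA

V_G = V_DD·R_2/(R_1+R_2) = 15×100/490 = 3.06 V. With the source grounded, V_GS = V_G = 3.06 V.
Assume saturation: I_D = (k_n/2)(V_GS − V_t)² = (3.9/2)×(3.06 − 0.84)² = 1.95×2.22² = 9.62 mA.
V_DS = V_DD − I_D·R_D = 15 − 9.62×0.68 = 8.46 V.
Saturation requires V_DS ≥ V_GS − V_t = 2.22 V; 8.46 ≥ 2.22 ✓.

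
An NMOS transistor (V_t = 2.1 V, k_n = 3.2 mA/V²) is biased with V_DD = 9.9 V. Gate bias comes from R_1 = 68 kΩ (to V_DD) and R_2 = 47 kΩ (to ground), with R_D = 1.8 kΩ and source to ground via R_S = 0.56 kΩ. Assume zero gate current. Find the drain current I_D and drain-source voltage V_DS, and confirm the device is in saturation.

I_D ≈ 1.7 mA, V_DS ≈ 6 V

V_G = V_DD·R_2/(R_1+R_2) = 9.9×47/115 = 4.05 V.
Assume saturation: I_D = (k_n/2)(V_GS − V_t)² with V_GS = V_G − I_D·R_S = 4.05 − 0.56·I_D.
Substituting gives 0.502·I_D² − 4.49·I_D + 6.06 = 0, with roots I_D = 1.66 or 7.29 mA.
The root I_D = 7.29 mA gives V_GS = -0.0339 V ≤ V_t, so take I_D = 1.66 mA.
Then V_GS = 3.12 V and V_DS = V_DD − I_D(R_D+R_S) = 9.9 − 1.66×2.36 = 5.99 V.
Saturation requires V_DS ≥ V_GS − V_t = 1.02 V; 5.99 ≥ 1.02 ✓.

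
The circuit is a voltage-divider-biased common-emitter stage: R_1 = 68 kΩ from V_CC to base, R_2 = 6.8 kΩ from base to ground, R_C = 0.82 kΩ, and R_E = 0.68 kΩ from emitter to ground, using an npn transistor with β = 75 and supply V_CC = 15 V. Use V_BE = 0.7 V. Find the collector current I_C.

I_C ≈ 0.86 mA

Thevenize the base divider: V_Th = V_CC·R_2/(R_1+R_2) = 15×6.8/74.8 = 1.36 V, R_Th = R_1‖R_2 = 6.18 kΩ.
Base-emitter loop: V_Th = I_B·R_Th + V_BE + (β+1)I_B·R_E, so I_B = (1.36 − 0.7) / (6.18 + 76×0.68) = 0.0115 mA.
I_C = β·I_B = 75×0.0115 = 0.86 mA, and I_E = (β+1)I_B = 0.872 mA.
V_CE = V_CC − I_C·R_C − I_E·R_E = 15 − 0.86×0.82 − 0.872×0.68 = 13.7 V.
V_CE = 13.7 V > 0.2 V confirms active-region operation.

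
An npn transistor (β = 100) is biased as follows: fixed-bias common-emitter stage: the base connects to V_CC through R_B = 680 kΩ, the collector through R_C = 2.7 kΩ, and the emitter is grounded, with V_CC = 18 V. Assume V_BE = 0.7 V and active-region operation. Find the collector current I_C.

Base loop: V_CC = I_B·R_B + V_BE, so I_B = (18 − 0.7)/680 kΩ = 0.0254 mA.
In the active region I_C = β·I_B = 100 × 0.0254 = 2.54 mA.
Collector loop: V_CE = V_CC − I_C·R_C = 18 − 2.54×2.7 = 11.1 V.
Since V_CE = 11.1 V > V_CE(sat) ≈ 0.2 V, the transistor is in the active region as assumed.

I_C ≈ 2.5 mA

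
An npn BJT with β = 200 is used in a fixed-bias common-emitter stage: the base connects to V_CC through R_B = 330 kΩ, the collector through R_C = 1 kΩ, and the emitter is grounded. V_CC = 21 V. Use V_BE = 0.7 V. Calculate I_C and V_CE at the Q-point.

I_C ≈ 12 mA, V_CE ≈ 8.7 V

Base loop: V_CC = I_B·R_B + V_BE, so I_B = (21 − 0.7)/330 kΩ = 0.0615 mA.
In the active region I_C = β·I_B = 200 × 0.0615 = 12.3 mA.
Collector loop: V_CE = V_CC − I_C·R_C = 21 − 12.3×1 = 8.7 V.
Since V_CE = 8.7 V > V_CE(sat) ≈ 0.2 V, the transistor is in the active region as assumed.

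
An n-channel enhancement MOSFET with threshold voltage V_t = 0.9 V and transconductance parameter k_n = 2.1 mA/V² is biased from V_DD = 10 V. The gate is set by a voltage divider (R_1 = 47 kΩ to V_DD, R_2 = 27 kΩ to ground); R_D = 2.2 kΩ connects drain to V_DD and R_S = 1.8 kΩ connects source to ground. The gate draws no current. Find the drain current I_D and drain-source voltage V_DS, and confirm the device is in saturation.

V_G = V_DD·R_2/(R_1+R_2) = 10×27/74 = 3.65 V.
Assume saturation: I_D = (k_n/2)(V_GS − V_t)² with V_GS = V_G − I_D·R_S = 3.65 − 1.8·I_D.
Substituting gives 3.4·I_D² − 11.4·I_D + 7.93 = 0, with roots I_D = 0.988 or 2.36 mA.
The root I_D = 2.36 mA gives V_GS = -0.599 V ≤ V_t, so take I_D = 0.988 mA.
Then V_GS = 1.87 V and V_DS = V_DD − I_D(R_D+R_S) = 10 − 0.988×4 = 6.05 V.
Saturation requires V_DS ≥ V_GS − V_t = 0.97 V; 6.05 ≥ 0.97 ✓.

I_D ≈ 0.99 mA, V_DS ≈ 6 V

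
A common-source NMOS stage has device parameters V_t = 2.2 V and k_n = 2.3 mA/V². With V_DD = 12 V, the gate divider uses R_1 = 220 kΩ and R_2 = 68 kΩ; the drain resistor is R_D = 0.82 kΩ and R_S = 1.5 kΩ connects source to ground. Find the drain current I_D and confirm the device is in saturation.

I_D ≈ 0.17 mA

V_G = V_DD·R_2/(R_1+R_2) = 12×68/288 = 2.83 V.
Assume saturation: I_D = (k_n/2)(V_GS − V_t)² with V_GS = V_G − I_D·R_S = 2.83 − 1.5·I_D.
Substituting gives 2.59·I_D² − 3.18·I_D + 0.461 = 0, with roots I_D = 0.168 or 1.06 mA.
The root I_D = 1.06 mA gives V_GS = 1.24 V ≤ V_t, so take I_D = 0.168 mA.
Then V_GS = 2.58 V and V_DS = V_DD − I_D(R_D+R_S) = 12 − 0.168×2.32 = 11.6 V.
Saturation requires V_DS ≥ V_GS − V_t = 0.382 V; 11.6 ≥ 0.382 ✓.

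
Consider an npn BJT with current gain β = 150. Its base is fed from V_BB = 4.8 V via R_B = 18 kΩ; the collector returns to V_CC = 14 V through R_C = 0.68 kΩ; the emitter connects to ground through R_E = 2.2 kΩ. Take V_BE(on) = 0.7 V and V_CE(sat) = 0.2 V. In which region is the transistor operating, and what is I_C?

Assume active. Base-emitter loop: I_B = (V_BB − V_BE)/(R_B + (β+1)R_E) = (4.8 − 0.7)/(18 + 151×2.2) = 0.0117 mA.
I_C = β·I_B = 150×0.0117 = 1.76 mA.
V_CE = V_CC − I_C·R_C − I_E·R_E = 14 − 1.76×0.68 − 1.77×2.2 = 8.92 V > V_CE(sat), so the active-region assumption holds.

active; I_C ≈ 1.8 mA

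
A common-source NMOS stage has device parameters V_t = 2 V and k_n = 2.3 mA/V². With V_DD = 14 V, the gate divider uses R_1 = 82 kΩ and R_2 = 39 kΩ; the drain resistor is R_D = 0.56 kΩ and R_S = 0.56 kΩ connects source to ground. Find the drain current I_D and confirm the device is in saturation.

V_G = V_DD·R_2/(R_1+R_2) = 14×39/121 = 4.51 V.
Assume saturation: I_D = (k_n/2)(V_GS − V_t)² with V_GS = V_G − I_D·R_S = 4.51 − 0.56·I_D.
Substituting gives 0.361·I_D² − 4.24·I_D + 7.26 = 0, with roots I_D = 2.08 or 9.66 mA.
The root I_D = 9.66 mA gives V_GS = -0.899 V ≤ V_t, so take I_D = 2.08 mA.
Then V_GS = 3.35 V and V_DS = V_DD − I_D(R_D+R_S) = 14 − 2.08×1.12 = 11.7 V.
Saturation requires V_DS ≥ V_GS − V_t = 1.35 V; 11.7 ≥ 1.35 ✓.

I_D ≈ 2.1 mA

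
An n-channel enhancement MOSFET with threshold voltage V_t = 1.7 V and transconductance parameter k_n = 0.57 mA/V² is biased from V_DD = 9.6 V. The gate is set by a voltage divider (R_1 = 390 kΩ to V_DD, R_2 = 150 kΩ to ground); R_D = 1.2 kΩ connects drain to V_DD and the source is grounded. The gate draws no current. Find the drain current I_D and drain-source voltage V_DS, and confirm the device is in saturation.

V_G = V_DD·R_2/(R_1+R_2) = 9.6×150/540 = 2.67 V. With the source grounded, V_GS = V_G = 2.67 V.
Assume saturation: I_D = (k_n/2)(V_GS − V_t)² = (0.57/2)×(2.67 − 1.7)² = 0.285×0.967² = 0.266 mA.
V_DS = V_DD − I_D·R_D = 9.6 − 0.266×1.2 = 9.28 V.
Saturation requires V_DS ≥ V_GS − V_t = 0.967 V; 9.28 ≥ 0.967 ✓.

I_D ≈ 0.27 mA, V_DS ≈ 9.3 V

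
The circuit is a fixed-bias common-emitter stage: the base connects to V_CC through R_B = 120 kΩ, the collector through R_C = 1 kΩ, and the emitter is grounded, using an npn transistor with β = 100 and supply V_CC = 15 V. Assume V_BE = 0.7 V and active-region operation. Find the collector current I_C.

Base loop: V_CC = I_B·R_B + V_BE, so I_B = (15 − 0.7)/120 kΩ = 0.119 mA.
In the active region I_C = β·I_B = 100 × 0.119 = 11.9 mA.
Collector loop: V_CE = V_CC − I_C·R_C = 15 − 11.9×1 = 3.08 V.
Since V_CE = 3.08 V > V_CE(sat) ≈ 0.2 V, the transistor is in the active region as assumed.

I_C ≈ 12 mA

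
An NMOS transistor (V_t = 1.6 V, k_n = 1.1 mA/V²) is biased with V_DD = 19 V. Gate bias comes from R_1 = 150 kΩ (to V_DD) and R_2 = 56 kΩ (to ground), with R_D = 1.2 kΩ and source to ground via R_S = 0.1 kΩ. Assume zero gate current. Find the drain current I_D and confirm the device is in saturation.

V_G = V_DD·R_2/(R_1+R_2) = 19×56/206 = 5.17 V.
Assume saturation: I_D = (k_n/2)(V_GS − V_t)² with V_GS = V_G − I_D·R_S = 5.17 − 0.1·I_D.
Substituting gives 0.0055·I_D² − 1.39·I_D + 6.99 = 0, with roots I_D = 5.12 or 248 mA.
The root I_D = 248 mA gives V_GS = -19.6 V ≤ V_t, so take I_D = 5.12 mA.
Then V_GS = 4.65 V and V_DS = V_DD − I_D(R_D+R_S) = 19 − 5.12×1.3 = 12.3 V.
Saturation requires V_DS ≥ V_GS − V_t = 3.05 V; 12.3 ≥ 3.05 ✓.

I_D ≈ 5.1 mA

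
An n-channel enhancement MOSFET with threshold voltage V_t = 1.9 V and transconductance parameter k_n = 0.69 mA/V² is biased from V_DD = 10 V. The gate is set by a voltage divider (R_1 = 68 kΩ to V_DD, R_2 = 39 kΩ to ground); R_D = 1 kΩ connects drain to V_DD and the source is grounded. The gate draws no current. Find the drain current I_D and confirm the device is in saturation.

I_D ≈ 1.1 mA

V_G = V_DD·R_2/(R_1+R_2) = 10×39/107 = 3.64 V. With the source grounded, V_GS = V_G = 3.64 V.
Assume saturation: I_D = (k_n/2)(V_GS − V_t)² = (0.69/2)×(3.64 − 1.9)² = 0.345×1.74² = 1.05 mA.
V_DS = V_DD − I_D·R_D = 10 − 1.05×1 = 8.95 V.
Saturation requires V_DS ≥ V_GS − V_t = 1.74 V; 8.95 ≥ 1.74 ✓.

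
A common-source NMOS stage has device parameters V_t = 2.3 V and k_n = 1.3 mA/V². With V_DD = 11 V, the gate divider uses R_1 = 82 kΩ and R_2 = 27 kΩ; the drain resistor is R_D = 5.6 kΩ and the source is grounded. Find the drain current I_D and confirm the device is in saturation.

I_D ≈ 0.12 mA

V_G = V_DD·R_2/(R_1+R_2) = 11×27/109 = 2.72 V. With the source grounded, V_GS = V_G = 2.72 V.
Assume saturation: I_D = (k_n/2)(V_GS − V_t)² = (1.3/2)×(2.72 − 2.3)² = 0.65×0.425² = 0.117 mA.
V_DS = V_DD − I_D·R_D = 11 − 0.117×5.6 = 10.3 V.
Saturation requires V_DS ≥ V_GS − V_t = 0.425 V; 10.3 ≥ 0.425 ✓.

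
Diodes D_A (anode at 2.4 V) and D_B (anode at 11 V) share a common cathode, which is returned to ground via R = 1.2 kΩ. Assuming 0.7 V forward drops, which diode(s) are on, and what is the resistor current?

Only D_B conducts; I_R ≈ 8.6 mA

Assume both conduct. Then node N would need to be at both 2.4−0.7 = 1.7 V and 11−0.7 = 10.3 V, which is impossible.
Assume only D_B conducts: V_N = 11 − 0.7 = 10.3 V, so I_R = 10.3/1.2 = 8.58 mA.
Check D_A: its anode-to-cathode voltage is 2.4 − 10.3 = -7.9 V < 0.7 V, so it is off. The assumption is consistent.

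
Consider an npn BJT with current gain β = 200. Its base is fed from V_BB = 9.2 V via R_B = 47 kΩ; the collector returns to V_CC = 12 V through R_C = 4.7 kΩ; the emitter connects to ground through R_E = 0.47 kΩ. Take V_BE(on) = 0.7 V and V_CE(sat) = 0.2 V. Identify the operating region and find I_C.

saturation; I_C ≈ 2.3 mA

Assume active: I_B = (9.2 − 0.7)/(47 + 201×0.47) = 0.0601 mA, I_C = β·I_B = 12 mA.
Then V_CE = 12 − 12×4.7 − 12.1×0.47 = -50.2 V < 0.2 V — the active assumption fails.
Re-solve with V_CE = 0.2 V. KCL at the emitter: V_E/R_E = (V_BB−0.7−V_E)/R_B + (V_CC−0.2−V_E)/R_C, giving V_E = 1.14 V.
I_C = (V_CC − 0.2 − V_E)/R_C = (11.8 − 1.14)/4.7 = 2.27 mA.
Check: I_B = (8.5 − 1.14)/47 = 0.157 mA, and β·I_B = 31.3 mA > I_C, confirming saturation.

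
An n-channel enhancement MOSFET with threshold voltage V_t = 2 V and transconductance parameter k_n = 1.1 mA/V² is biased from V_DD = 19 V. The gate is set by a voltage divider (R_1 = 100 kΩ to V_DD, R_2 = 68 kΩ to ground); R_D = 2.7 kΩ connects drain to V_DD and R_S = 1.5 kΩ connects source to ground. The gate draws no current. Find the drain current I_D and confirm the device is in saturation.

I_D ≈ 2.4 mA

V_G = V_DD·R_2/(R_1+R_2) = 19×68/168 = 7.69 V.
Assume saturation: I_D = (k_n/2)(V_GS − V_t)² with V_GS = V_G − I_D·R_S = 7.69 − 1.5·I_D.
Substituting gives 1.24·I_D² − 10.4·I_D + 17.8 = 0, with roots I_D = 2.4 or 5.99 mA.
The root I_D = 5.99 mA gives V_GS = -1.3 V ≤ V_t, so take I_D = 2.4 mA.
Then V_GS = 4.09 V and V_DS = V_DD − I_D(R_D+R_S) = 19 − 2.4×4.2 = 8.92 V.
Saturation requires V_DS ≥ V_GS − V_t = 2.09 V; 8.92 ≥ 2.09 ✓.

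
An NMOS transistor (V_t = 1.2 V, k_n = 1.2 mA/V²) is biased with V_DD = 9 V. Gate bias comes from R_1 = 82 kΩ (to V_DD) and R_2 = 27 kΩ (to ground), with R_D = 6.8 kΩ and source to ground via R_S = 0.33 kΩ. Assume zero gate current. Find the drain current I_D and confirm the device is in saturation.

V_G = V_DD·R_2/(R_1+R_2) = 9×27/109 = 2.23 V.
Assume saturation: I_D = (k_n/2)(V_GS − V_t)² with V_GS = V_G − I_D·R_S = 2.23 − 0.33·I_D.
Substituting gives 0.0653·I_D² − 1.41·I_D + 0.636 = 0, with roots I_D = 0.462 or 21.1 mA.
The root I_D = 21.1 mA gives V_GS = -4.73 V ≤ V_t, so take I_D = 0.462 mA.
Then V_GS = 2.08 V and V_DS = V_DD − I_D(R_D+R_S) = 9 − 0.462×7.13 = 5.71 V.
Saturation requires V_DS ≥ V_GS − V_t = 0.877 V; 5.71 ≥ 0.877 ✓.

I_D ≈ 0.46 mA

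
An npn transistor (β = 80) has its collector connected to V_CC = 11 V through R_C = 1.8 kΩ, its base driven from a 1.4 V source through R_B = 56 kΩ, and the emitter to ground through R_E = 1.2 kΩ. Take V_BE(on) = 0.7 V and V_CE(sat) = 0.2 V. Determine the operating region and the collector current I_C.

active; I_C ≈ 0.37 mA

Assume active. Base-emitter loop: I_B = (V_BB − V_BE)/(R_B + (β+1)R_E) = (1.4 − 0.7)/(56 + 81×1.2) = 0.00457 mA.
I_C = β·I_B = 80×0.00457 = 0.366 mA.
V_CE = V_CC − I_C·R_C − I_E·R_E = 11 − 0.366×1.8 − 0.37×1.2 = 9.9 V > V_CE(sat), so the active-region assumption holds.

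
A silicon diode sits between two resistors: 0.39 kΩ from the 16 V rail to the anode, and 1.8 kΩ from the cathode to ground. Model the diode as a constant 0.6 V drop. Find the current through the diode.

I ≈ 7 mA

The two resistors are in series with the diode, so KVL gives 16 = I·0.39 + 0.6 + I·1.8.
I = (16 − 0.6) / (0.39 + 1.8) kΩ = 15.4 / 2.19 = 7.03 mA.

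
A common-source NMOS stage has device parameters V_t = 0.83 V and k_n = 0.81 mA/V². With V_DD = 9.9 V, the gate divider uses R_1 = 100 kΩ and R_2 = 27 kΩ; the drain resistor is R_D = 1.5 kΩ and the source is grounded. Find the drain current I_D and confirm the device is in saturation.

I_D ≈ 0.66 mA

V_G = V_DD·R_2/(R_1+R_2) = 9.9×27/127 = 2.1 V. With the source grounded, V_GS = V_G = 2.1 V.
Assume saturation: I_D = (k_n/2)(V_GS − V_t)² = (0.81/2)×(2.1 − 0.83)² = 0.405×1.27² = 0.658 mA.
V_DS = V_DD − I_D·R_D = 9.9 − 0.658×1.5 = 8.91 V.
Saturation requires V_DS ≥ V_GS − V_t = 1.27 V; 8.91 ≥ 1.27 ✓.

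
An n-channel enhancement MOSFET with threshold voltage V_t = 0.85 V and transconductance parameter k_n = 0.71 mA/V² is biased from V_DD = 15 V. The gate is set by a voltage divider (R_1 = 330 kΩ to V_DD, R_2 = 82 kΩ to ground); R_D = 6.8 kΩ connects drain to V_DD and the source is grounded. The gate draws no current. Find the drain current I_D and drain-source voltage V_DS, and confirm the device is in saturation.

I_D ≈ 1.6 mA, V_DS ≈ 4 V

V_G = V_DD·R_2/(R_1+R_2) = 15×82/412 = 2.99 V. With the source grounded, V_GS = V_G = 2.99 V.
Assume saturation: I_D = (k_n/2)(V_GS − V_t)² = (0.71/2)×(2.99 − 0.85)² = 0.355×2.14² = 1.62 mA.
V_DS = V_DD − I_D·R_D = 15 − 1.62×6.8 = 3.99 V.
Saturation requires V_DS ≥ V_GS − V_t = 2.14 V; 3.99 ≥ 2.14 ✓.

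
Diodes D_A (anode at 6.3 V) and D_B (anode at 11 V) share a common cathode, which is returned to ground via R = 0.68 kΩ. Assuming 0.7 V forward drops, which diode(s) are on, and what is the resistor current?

Assume both conduct. Then node N would need to be at both 6.3−0.7 = 5.6 V and 11−0.7 = 10.3 V, which is impossible.
Assume only D_B conducts: V_N = 11 − 0.7 = 10.3 V, so I_R = 10.3/0.68 = 15.1 mA.
Check D_A: its anode-to-cathode voltage is 6.3 − 10.3 = -4 V < 0.7 V, so it is off. The assumption is consistent.

Only D_B conducts; I_R ≈ 15 mA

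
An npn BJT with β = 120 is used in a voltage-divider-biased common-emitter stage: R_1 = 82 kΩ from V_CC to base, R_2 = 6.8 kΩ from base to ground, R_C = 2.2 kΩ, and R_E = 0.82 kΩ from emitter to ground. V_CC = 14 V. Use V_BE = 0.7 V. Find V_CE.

Thevenize the base divider: V_Th = V_CC·R_2/(R_1+R_2) = 14×6.8/88.8 = 1.07 V, R_Th = R_1‖R_2 = 6.28 kΩ.
Base-emitter loop: V_Th = I_B·R_Th + V_BE + (β+1)I_B·R_E, so I_B = (1.07 − 0.7) / (6.28 + 121×0.82) = 0.00353 mA.
I_C = β·I_B = 120×0.00353 = 0.423 mA, and I_E = (β+1)I_B = 0.427 mA.
V_CE = V_CC − I_C·R_C − I_E·R_E = 14 − 0.423×2.2 − 0.427×0.82 = 12.7 V.
V_CE = 12.7 V > 0.2 V confirms active-region operation.

V_CE ≈ 13 V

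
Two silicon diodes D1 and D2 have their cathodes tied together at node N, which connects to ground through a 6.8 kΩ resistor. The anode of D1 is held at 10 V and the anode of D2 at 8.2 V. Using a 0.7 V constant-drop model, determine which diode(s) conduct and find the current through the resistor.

Only D1 conducts; I_R ≈ 1.4 mA

Assume both conduct. Then node N would need to be at both 10−0.7 = 9.3 V and 8.2−0.7 = 7.5 V, which is impossible.
Assume only D1 conducts: V_N = 10 − 0.7 = 9.3 V, so I_R = 9.3/6.8 = 1.37 mA.
Check D2: its anode-to-cathode voltage is 8.2 − 9.3 = -1.1 V < 0.7 V, so it is off. The assumption is consistent.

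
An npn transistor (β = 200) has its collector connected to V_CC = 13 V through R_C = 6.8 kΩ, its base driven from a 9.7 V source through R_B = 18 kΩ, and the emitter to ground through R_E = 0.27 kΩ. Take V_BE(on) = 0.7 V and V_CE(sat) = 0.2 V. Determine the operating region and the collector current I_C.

Assume active: I_B = (9.7 − 0.7)/(18 + 201×0.27) = 0.125 mA, I_C = β·I_B = 24.9 mA.
Then V_CE = 13 − 24.9×6.8 − 25×0.27 = -163 V < 0.2 V — the active assumption fails.
Re-solve with V_CE = 0.2 V. KCL at the emitter: V_E/R_E = (V_BB−0.7−V_E)/R_B + (V_CC−0.2−V_E)/R_C, giving V_E = 0.61 V.
I_C = (V_CC − 0.2 − V_E)/R_C = (12.8 − 0.61)/6.8 = 1.79 mA.
Check: I_B = (9 − 0.61)/18 = 0.466 mA, and β·I_B = 93.2 mA > I_C, confirming saturation.

saturation; I_C ≈ 1.8 mA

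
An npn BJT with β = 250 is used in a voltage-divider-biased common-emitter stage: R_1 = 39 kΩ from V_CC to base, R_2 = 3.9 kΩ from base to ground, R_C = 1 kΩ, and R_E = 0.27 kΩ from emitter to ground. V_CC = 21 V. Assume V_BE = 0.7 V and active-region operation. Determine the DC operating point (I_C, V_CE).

Thevenize the base divider: V_Th = V_CC·R_2/(R_1+R_2) = 21×3.9/42.9 = 1.91 V, R_Th = R_1‖R_2 = 3.55 kΩ.
Base-emitter loop: V_Th = I_B·R_Th + V_BE + (β+1)I_B·R_E, so I_B = (1.91 − 0.7) / (3.55 + 251×0.27) = 0.017 mA.
I_C = β·I_B = 250×0.017 = 4.24 mA, and I_E = (β+1)I_B = 4.26 mA.
V_CE = V_CC − I_C·R_C − I_E·R_E = 21 − 4.24×1 − 4.26×0.27 = 15.6 V.
V_CE = 15.6 V > 0.2 V confirms active-region operation.

I_C ≈ 4.2 mA, V_CE ≈ 16 V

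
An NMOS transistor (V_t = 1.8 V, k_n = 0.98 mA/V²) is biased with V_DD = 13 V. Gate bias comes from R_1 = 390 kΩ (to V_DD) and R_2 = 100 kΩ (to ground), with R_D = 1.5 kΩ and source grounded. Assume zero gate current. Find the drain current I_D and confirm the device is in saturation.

I_D ≈ 0.36 mA

V_G = V_DD·R_2/(R_1+R_2) = 13×100/490 = 2.65 V. With the source grounded, V_GS = V_G = 2.65 V.
Assume saturation: I_D = (k_n/2)(V_GS − V_t)² = (0.98/2)×(2.65 − 1.8)² = 0.49×0.853² = 0.357 mA.
V_DS = V_DD − I_D·R_D = 13 − 0.357×1.5 = 12.5 V.
Saturation requires V_DS ≥ V_GS − V_t = 0.853 V; 12.5 ≥ 0.853 ✓.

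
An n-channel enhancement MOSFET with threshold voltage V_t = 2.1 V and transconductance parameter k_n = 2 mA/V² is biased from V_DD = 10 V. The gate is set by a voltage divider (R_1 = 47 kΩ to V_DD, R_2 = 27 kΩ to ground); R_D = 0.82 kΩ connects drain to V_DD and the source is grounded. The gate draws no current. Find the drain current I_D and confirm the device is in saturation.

I_D ≈ 2.4 mA

V_G = V_DD·R_2/(R_1+R_2) = 10×27/74 = 3.65 V. With the source grounded, V_GS = V_G = 3.65 V.
Assume saturation: I_D = (k_n/2)(V_GS − V_t)² = (2/2)×(3.65 − 2.1)² = 1×1.55² = 2.4 mA.
V_DS = V_DD − I_D·R_D = 10 − 2.4×0.82 = 8.03 V.
Saturation requires V_DS ≥ V_GS − V_t = 1.55 V; 8.03 ≥ 1.55 ✓.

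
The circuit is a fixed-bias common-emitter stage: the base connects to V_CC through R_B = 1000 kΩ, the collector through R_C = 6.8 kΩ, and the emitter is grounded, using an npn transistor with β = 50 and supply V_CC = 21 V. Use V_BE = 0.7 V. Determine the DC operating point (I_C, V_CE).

Base loop: V_CC = I_B·R_B + V_BE, so I_B = (21 − 0.7)/1000 kΩ = 0.0203 mA.
In the active region I_C = β·I_B = 50 × 0.0203 = 1.02 mA.
Collector loop: V_CE = V_CC − I_C·R_C = 21 − 1.02×6.8 = 14.1 V.
Since V_CE = 14.1 V > V_CE(sat) ≈ 0.2 V, the transistor is in the active region as assumed.

I_C ≈ 1 mA, V_CE ≈ 14 V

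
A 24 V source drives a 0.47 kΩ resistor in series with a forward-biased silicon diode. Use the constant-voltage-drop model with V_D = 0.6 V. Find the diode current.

KVL around the loop: 24 = V_D + I·R = 0.6 + I × 0.47 kΩ.
So I = (24 − 0.6) / 0.47 kΩ = 23.4 / 0.47 = 49.8 mA.

I ≈ 50 mA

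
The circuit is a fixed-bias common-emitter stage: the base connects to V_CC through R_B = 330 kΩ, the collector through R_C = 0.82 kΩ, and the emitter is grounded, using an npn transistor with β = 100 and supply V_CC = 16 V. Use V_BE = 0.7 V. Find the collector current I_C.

I_C ≈ 4.6 mA

Base loop: V_CC = I_B·R_B + V_BE, so I_B = (16 − 0.7)/330 kΩ = 0.0464 mA.
In the active region I_C = β·I_B = 100 × 0.0464 = 4.64 mA.
Collector loop: V_CE = V_CC − I_C·R_C = 16 − 4.64×0.82 = 12.2 V.
Since V_CE = 12.2 V > V_CE(sat) ≈ 0.2 V, the transistor is in the active region as assumed.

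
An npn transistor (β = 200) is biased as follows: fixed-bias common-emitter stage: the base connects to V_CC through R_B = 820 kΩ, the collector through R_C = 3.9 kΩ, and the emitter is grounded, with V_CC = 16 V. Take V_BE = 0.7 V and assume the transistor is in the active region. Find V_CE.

Base loop: V_CC = I_B·R_B + V_BE, so I_B = (16 − 0.7)/820 kΩ = 0.0187 mA.
In the active region I_C = β·I_B = 200 × 0.0187 = 3.73 mA.
Collector loop: V_CE = V_CC − I_C·R_C = 16 − 3.73×3.9 = 1.45 V.
Since V_CE = 1.45 V > V_CE(sat) ≈ 0.2 V, the transistor is in the active region as assumed.

V_CE ≈ 1.4 V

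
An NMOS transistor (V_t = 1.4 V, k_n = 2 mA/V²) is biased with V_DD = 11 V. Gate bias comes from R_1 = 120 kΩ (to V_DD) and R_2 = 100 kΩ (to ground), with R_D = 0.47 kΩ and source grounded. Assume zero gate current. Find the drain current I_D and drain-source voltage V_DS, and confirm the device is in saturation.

V_G = V_DD·R_2/(R_1+R_2) = 11×100/220 = 5 V. With the source grounded, V_GS = V_G = 5 V.
Assume saturation: I_D = (k_n/2)(V_GS − V_t)² = (2/2)×(5 − 1.4)² = 1×3.6² = 13 mA.
V_DS = V_DD − I_D·R_D = 11 − 13×0.47 = 4.91 V.
Saturation requires V_DS ≥ V_GS − V_t = 3.6 V; 4.91 ≥ 3.6 ✓.

I_D ≈ 13 mA, V_DS ≈ 4.9 V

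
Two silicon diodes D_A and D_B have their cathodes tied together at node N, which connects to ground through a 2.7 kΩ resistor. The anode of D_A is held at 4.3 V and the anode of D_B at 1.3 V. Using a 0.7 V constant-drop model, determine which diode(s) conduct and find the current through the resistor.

Assume both conduct. Then node N would need to be at both 4.3−0.7 = 3.6 V and 1.3−0.7 = 0.6 V, which is impossible.
Assume only D_A conducts: V_N = 4.3 − 0.7 = 3.6 V, so I_R = 3.6/2.7 = 1.33 mA.
Check D_B: its anode-to-cathode voltage is 1.3 − 3.6 = -2.3 V < 0.7 V, so it is off. The assumption is consistent.

Only D_A conducts; I_R ≈ 1.3 mA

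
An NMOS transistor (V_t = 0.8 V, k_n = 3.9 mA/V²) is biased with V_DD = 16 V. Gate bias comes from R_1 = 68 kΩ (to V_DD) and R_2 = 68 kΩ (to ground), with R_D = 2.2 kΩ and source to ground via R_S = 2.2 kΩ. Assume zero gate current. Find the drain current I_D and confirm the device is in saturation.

I_D ≈ 2.7 mA

V_G = V_DD·R_2/(R_1+R_2) = 16×68/136 = 8 V.
Assume saturation: I_D = (k_n/2)(V_GS − V_t)² with V_GS = V_G − I_D·R_S = 8 − 2.2·I_D.
Substituting gives 9.44·I_D² − 62.8·I_D + 101 = 0, with roots I_D = 2.73 or 3.92 mA.
The root I_D = 3.92 mA gives V_GS = -0.617 V ≤ V_t, so take I_D = 2.73 mA.
Then V_GS = 1.98 V and V_DS = V_DD − I_D(R_D+R_S) = 16 − 2.73×4.4 = 3.97 V.
Saturation requires V_DS ≥ V_GS − V_t = 1.18 V; 3.97 ≥ 1.18 ✓.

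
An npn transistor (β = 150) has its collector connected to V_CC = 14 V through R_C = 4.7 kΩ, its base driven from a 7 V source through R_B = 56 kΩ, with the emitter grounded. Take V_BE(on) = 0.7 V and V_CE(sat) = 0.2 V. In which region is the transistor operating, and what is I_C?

Assume active: I_B = (7 − 0.7)/56 = 0.113 mA, giving I_C = β·I_B = 16.9 mA.
But then V_CE = 14 − 16.9×4.7 = -65.3 V < V_CE(sat) = 0.2 V — impossible in the active region.
So the transistor is saturated. With V_CE = 0.2 V, I_C = (V_CC − 0.2)/R_C = 13.8/4.7 = 2.94 mA.
Check: β·I_B = 16.9 mA > I_C = 2.94 mA, confirming saturation.

saturation; I_C ≈ 2.9 mA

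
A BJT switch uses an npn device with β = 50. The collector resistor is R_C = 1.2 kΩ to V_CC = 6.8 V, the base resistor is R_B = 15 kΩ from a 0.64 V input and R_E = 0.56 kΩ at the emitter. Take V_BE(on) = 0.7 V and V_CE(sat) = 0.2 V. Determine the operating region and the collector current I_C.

cutoff; I_C ≈ 0

V_BB = 0.64 V ≤ V_BE(on) = 0.7 V, so the base-emitter junction is not forward biased.
The transistor is in cutoff: I_B = I_C = 0.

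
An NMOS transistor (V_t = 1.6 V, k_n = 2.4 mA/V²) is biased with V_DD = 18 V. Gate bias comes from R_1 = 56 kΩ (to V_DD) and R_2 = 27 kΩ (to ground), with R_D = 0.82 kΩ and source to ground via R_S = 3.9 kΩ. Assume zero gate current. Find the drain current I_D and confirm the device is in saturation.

I_D ≈ 0.87 mA

V_G = V_DD·R_2/(R_1+R_2) = 18×27/83 = 5.86 V.
Assume saturation: I_D = (k_n/2)(V_GS − V_t)² with V_GS = V_G − I_D·R_S = 5.86 − 3.9·I_D.
Substituting gives 18.3·I_D² − 40.8·I_D + 21.7 = 0, with roots I_D = 0.872 or 1.36 mA.
The root I_D = 1.36 mA gives V_GS = 0.534 V ≤ V_t, so take I_D = 0.872 mA.
Then V_GS = 2.45 V and V_DS = V_DD − I_D(R_D+R_S) = 18 − 0.872×4.72 = 13.9 V.
Saturation requires V_DS ≥ V_GS − V_t = 0.853 V; 13.9 ≥ 0.853 ✓.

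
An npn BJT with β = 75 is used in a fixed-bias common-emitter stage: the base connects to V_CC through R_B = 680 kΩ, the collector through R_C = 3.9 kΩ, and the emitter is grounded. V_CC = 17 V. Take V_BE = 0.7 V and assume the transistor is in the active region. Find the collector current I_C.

I_C ≈ 1.8 mA

Base loop: V_CC = I_B·R_B + V_BE, so I_B = (17 − 0.7)/680 kΩ = 0.024 mA.
In the active region I_C = β·I_B = 75 × 0.024 = 1.8 mA.
Collector loop: V_CE = V_CC − I_C·R_C = 17 − 1.8×3.9 = 9.99 V.
Since V_CE = 9.99 V > V_CE(sat) ≈ 0.2 V, the transistor is in the active region as assumed.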